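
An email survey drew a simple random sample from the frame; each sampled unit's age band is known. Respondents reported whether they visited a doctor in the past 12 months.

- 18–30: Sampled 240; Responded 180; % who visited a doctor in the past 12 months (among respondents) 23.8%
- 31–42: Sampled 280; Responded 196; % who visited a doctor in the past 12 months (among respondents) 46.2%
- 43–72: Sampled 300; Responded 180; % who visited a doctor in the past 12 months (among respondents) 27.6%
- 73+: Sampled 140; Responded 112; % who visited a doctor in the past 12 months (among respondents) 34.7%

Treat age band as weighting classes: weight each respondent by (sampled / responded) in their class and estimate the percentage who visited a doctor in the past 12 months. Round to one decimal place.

Class response rates: 18–30 180/240 = 75%, 31–42 196/280 = 70%, 43–72 180/300 = 60%, 73+ 112/140 = 80%.
Each respondent's weight = sampled/responded in their class; summing within a class gives n_sampled, so:
  18–30: 240 × 23.8 = 5712
  31–42: 280 × 46.2 = 12,936
  43–72: 300 × 27.6 = 8280
  73+: 140 × 34.7 = 4858
Adjusted estimate = 31,786 / 960 = 33.1104 → 33.1%.

33.1%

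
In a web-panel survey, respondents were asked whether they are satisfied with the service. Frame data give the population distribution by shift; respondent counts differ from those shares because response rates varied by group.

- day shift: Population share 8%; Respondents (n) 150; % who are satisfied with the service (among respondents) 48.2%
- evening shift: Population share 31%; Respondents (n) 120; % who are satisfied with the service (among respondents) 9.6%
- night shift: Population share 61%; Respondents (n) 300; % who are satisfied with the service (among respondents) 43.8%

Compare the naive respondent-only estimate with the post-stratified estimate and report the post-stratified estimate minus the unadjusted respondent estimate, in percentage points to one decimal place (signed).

-4.2 percentage points

Without adjustment, the pooled respondent share is:
  (150/570)×48.2 + (120/570)×9.6 + (300/570)×43.8 = 37.7579%
Reweighting by population shift shares:
  0.08×48.2 + 0.31×9.6 + 0.61×43.8 = 33.55%
Difference = 33.55 − 37.7579 = -4.2079 pp.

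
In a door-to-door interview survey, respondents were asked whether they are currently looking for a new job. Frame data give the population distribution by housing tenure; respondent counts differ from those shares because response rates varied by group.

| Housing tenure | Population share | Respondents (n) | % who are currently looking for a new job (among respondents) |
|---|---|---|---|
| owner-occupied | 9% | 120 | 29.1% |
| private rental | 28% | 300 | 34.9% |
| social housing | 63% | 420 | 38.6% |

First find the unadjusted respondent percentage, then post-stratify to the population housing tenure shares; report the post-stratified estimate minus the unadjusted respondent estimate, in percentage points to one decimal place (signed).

Without adjustment, the pooled respondent share is:
  (120/840)×29.1 + (300/840)×34.9 + (420/840)×38.6 = 35.9214%
Post-stratifying to population shares instead:
  0.09×29.1 + 0.28×34.9 + 0.63×38.6 = 36.709%
Difference = 36.709 − 35.9214 = 0.7876 pp.

+0.8 percentage points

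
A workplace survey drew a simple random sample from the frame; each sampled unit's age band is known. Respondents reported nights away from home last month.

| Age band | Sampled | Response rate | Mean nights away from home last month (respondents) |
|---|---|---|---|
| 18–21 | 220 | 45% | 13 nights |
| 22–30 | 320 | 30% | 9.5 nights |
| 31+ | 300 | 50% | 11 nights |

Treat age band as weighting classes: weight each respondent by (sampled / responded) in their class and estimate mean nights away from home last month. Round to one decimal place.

Each respondent's weight = sampled/responded in their class; summing within a class gives n_sampled, so:
  18–21: 220 × 13 = 2860
  22–30: 320 × 9.5 = 3040
  31+: 300 × 11 = 3300
Adjusted estimate = 9200 / 840 = 10.9524 → 11.0.

11.0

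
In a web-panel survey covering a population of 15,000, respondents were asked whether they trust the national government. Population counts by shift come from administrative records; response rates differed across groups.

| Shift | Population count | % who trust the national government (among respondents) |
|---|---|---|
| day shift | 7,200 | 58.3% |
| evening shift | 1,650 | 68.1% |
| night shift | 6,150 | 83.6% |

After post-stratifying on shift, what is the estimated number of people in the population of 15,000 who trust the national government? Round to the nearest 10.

10,460

Estimated count per cell = population count × respondent percentage:
  day shift: 7,200 × 58.3% = 4197.6
  evening shift: 1,650 × 68.1% = 1123.65
  night shift: 6,150 × 83.6% = 5141.4
Estimated total = 10462.6 → 10,460.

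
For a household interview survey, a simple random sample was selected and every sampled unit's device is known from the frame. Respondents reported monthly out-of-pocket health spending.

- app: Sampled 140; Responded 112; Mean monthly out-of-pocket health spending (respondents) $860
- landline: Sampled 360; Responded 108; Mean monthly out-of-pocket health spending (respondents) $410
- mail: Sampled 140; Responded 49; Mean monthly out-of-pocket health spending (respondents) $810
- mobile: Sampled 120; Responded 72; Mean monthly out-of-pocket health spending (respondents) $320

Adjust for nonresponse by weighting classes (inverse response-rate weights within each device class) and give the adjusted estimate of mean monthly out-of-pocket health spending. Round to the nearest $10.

$550

Class response rates: app 112/140 = 80%, landline 108/360 = 30%, mail 49/140 = 35%, mobile 72/120 = 60%.
Each respondent's weight = sampled/responded in their class; summing within a class gives n_sampled, so:
  app: 140 × 860 = 120,400
  landline: 360 × 410 = 147,600
  mail: 140 × 810 = 113,400
  mobile: 120 × 320 = 38,400
Adjusted estimate = 419,800 / 760 = 552.368 → $550.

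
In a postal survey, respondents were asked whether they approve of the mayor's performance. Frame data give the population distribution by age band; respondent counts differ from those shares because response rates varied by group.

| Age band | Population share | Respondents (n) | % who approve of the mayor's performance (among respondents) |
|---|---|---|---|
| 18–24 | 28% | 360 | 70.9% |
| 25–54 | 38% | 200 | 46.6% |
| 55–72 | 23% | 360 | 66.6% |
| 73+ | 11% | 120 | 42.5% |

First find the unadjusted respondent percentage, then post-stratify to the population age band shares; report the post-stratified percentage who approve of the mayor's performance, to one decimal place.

Naive respondent-only estimate (weights = respondent counts):
  (360/1040)×70.9 + (200/1040)×46.6 + (360/1040)×66.6 + (120/1040)×42.5 = 61.4615%
Post-stratifying to population shares instead:
  0.28×70.9 + 0.38×46.6 + 0.23×66.6 + 0.11×42.5 = 57.553%

57.6%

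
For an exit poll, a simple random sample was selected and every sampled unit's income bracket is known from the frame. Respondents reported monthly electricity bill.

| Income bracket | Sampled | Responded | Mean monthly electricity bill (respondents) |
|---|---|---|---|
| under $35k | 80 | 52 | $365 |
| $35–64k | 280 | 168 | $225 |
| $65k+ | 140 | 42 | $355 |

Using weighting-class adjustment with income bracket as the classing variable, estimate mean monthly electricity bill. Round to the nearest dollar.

Response rates by class: under $35k 52/80 = 65%, $35–64k 168/280 = 60%, $65k+ 42/140 = 30%.
Inverse-response-rate weighting restores each class to its sampled count, so class totals weight by n_sampled:
  under $35k: 80 × 365 = 29,200
  $35–64k: 280 × 225 = 63,000
  $65k+: 140 × 355 = 49,700
Adjusted estimate = 141,900 / 500 = 283.8 → $284.

$284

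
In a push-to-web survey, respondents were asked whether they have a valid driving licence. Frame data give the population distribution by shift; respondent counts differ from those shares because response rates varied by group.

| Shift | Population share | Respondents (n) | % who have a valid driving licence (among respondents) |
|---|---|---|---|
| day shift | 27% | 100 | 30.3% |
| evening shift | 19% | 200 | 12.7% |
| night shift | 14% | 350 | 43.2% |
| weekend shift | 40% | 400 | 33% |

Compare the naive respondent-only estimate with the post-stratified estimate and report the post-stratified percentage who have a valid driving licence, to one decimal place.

Naive respondent-only estimate (weights = respondent counts):
  (100/1050)×30.3 + (200/1050)×12.7 + (350/1050)×43.2 + (400/1050)×33 = 32.2762%
Post-stratified estimate weights by population shares:
  0.27×30.3 + 0.19×12.7 + 0.14×43.2 + 0.4×33 = 29.842%

29.8%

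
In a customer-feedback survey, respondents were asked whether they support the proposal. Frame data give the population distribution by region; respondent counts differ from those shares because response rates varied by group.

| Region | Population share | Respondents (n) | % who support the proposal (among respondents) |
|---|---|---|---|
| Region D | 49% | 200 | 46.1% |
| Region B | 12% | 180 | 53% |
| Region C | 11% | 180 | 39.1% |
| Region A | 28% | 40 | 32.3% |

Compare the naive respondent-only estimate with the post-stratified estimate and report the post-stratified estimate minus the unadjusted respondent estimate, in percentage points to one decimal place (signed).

Without adjustment, the pooled respondent share is:
  (200/600)×46.1 + (180/600)×53 + (180/600)×39.1 + (40/600)×32.3 = 45.15%
Reweighting by population region shares:
  0.49×46.1 + 0.12×53 + 0.11×39.1 + 0.28×32.3 = 42.294%
Difference = 42.294 − 45.15 = -2.856 pp.

-2.9 percentage points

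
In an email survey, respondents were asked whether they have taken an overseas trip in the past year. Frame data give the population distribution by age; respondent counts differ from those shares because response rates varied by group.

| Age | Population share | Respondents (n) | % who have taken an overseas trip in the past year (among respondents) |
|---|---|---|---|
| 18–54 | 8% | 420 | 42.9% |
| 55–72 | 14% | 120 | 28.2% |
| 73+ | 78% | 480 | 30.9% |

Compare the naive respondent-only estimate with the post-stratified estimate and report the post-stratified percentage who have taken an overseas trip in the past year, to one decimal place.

31.5%

Without adjustment, the pooled respondent share is:
  (420/1020)×42.9 + (120/1020)×28.2 + (480/1020)×30.9 = 35.5235%
Post-stratified estimate weights by population shares:
  0.08×42.9 + 0.14×28.2 + 0.78×30.9 = 31.482%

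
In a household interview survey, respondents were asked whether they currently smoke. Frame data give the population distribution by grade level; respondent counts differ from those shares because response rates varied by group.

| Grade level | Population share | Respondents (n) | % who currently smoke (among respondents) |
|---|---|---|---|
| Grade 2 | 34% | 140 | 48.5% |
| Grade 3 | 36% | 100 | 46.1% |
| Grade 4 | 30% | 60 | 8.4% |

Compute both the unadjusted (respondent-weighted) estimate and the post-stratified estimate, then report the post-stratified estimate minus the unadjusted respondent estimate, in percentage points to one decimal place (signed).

Without adjustment, the pooled respondent share is:
  (140/300)×48.5 + (100/300)×46.1 + (60/300)×8.4 = 39.68%
Post-stratified estimate weights by population shares:
  0.34×48.5 + 0.36×46.1 + 0.3×8.4 = 35.606%
Difference = 35.606 − 39.68 = -4.074 pp.

-4.1 percentage points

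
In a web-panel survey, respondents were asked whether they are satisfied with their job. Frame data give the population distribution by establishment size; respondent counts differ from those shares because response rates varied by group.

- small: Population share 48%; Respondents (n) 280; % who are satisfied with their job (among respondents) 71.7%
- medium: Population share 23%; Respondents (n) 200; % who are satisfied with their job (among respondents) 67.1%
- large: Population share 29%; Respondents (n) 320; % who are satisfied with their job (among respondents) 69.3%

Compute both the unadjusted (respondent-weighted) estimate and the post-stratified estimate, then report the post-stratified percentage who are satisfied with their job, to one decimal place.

69.9%

Without adjustment, the pooled respondent share is:
  (280/800)×71.7 + (200/800)×67.1 + (320/800)×69.3 = 69.59%
Reweighting by population establishment size shares:
  0.48×71.7 + 0.23×67.1 + 0.29×69.3 = 69.946%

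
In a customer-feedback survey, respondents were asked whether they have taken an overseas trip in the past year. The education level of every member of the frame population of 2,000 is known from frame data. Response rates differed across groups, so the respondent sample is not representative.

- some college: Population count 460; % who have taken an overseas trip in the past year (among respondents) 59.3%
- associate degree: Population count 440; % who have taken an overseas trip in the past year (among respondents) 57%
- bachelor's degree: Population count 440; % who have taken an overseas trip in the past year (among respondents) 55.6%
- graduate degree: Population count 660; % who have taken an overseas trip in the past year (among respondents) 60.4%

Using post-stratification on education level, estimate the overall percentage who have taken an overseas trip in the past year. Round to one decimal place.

58.3%

Weight each group's respondent value by its population share:
  some college: (460/2,000) × 59.3 = 13.639
  associate degree: (440/2,000) × 57 = 12.54
  bachelor's degree: (440/2,000) × 55.6 = 12.232
  graduate degree: (660/2,000) × 60.4 = 19.932
Post-stratified estimate = 58.343 → 58.3%.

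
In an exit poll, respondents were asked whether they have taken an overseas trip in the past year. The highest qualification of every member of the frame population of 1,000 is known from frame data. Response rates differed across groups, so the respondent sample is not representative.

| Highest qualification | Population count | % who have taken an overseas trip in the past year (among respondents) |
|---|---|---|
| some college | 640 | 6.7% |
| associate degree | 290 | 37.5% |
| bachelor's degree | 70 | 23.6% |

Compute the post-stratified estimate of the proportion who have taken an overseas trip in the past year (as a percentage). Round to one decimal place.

Each cell contributes population-share × respondent value:
  some college: (640/1,000) × 6.7 = 4.288
  associate degree: (290/1,000) × 37.5 = 10.875
  bachelor's degree: (70/1,000) × 23.6 = 1.652
Post-stratified estimate = 16.815 → 16.8%.

16.8%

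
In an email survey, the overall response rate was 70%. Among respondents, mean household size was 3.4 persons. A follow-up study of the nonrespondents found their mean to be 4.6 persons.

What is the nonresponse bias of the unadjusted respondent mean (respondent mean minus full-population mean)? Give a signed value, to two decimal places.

-0.36

Nonresponse fraction = 1 − 0.7 = 0.3.
Bias = (nonresponse fraction) × (respondent mean − nonrespondent mean)
     = 0.3 × (3.4 − 4.6) = 0.3 × -1.2 = -0.36.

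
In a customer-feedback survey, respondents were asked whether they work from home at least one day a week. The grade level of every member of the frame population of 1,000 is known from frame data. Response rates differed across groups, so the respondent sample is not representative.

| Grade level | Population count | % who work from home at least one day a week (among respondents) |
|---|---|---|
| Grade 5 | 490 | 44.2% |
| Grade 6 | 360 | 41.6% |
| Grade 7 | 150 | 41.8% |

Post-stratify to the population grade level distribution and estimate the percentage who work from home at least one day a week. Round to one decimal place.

42.9%

Weight each group's respondent value by its population share:
  Grade 5: (490/1,000) × 44.2 = 21.658
  Grade 6: (360/1,000) × 41.6 = 14.976
  Grade 7: (150/1,000) × 41.8 = 6.27
Post-stratified estimate = 42.904 → 42.9%.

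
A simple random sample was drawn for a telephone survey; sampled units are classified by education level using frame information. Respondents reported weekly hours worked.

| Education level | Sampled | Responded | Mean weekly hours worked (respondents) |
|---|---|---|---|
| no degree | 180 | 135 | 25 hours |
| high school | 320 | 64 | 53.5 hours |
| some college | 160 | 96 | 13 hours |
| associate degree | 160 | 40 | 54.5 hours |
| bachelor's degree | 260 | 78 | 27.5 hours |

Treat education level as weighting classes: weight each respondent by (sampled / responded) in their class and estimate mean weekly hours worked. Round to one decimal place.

36.6

Class response rates: no degree 135/180 = 75%, high school 64/320 = 20%, some college 96/160 = 60%, associate degree 40/160 = 25%, bachelor's degree 78/260 = 30%.
Inverse-response-rate weighting restores each class to its sampled count, so class totals weight by n_sampled:
  no degree: 180 × 25 = 4500
  high school: 320 × 53.5 = 17,120
  some college: 160 × 13 = 2080
  associate degree: 160 × 54.5 = 8720
  bachelor's degree: 260 × 27.5 = 7150
Adjusted estimate = 39,570 / 1,080 = 36.6389 → 36.6.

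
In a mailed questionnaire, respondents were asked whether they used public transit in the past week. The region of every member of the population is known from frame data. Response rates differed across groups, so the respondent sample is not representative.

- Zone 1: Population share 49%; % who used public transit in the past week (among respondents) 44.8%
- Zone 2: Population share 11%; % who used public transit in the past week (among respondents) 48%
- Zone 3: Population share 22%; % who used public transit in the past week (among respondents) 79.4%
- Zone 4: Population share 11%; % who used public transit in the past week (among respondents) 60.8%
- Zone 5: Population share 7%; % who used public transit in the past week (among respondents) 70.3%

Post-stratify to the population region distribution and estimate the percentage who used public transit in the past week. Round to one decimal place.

56.3%

Weight each group's respondent value by its population share:
  Zone 1: 0.49 × 44.8 = 21.952
  Zone 2: 0.11 × 48 = 5.28
  Zone 3: 0.22 × 79.4 = 17.468
  Zone 4: 0.11 × 60.8 = 6.688
  Zone 5: 0.07 × 70.3 = 4.921
Post-stratified estimate = 56.309 → 56.3%.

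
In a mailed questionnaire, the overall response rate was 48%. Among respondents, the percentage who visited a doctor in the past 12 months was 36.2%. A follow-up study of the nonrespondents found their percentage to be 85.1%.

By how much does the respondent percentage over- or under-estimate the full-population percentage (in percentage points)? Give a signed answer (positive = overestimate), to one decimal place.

-25.4 percentage points

Nonresponse fraction = 1 − 0.48 = 0.52.
Bias = (nonresponse fraction) × (respondent percentage − nonrespondent percentage)
     = 0.52 × (36.2 − 85.1) = 0.52 × -48.9 = -25.428.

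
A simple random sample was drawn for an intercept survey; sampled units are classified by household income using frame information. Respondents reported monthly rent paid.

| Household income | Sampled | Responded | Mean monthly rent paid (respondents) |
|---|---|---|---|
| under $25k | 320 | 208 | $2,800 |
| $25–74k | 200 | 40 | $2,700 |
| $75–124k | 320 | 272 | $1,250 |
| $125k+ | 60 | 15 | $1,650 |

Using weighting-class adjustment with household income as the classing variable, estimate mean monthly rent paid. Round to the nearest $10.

Response rates by class: under $25k 208/320 = 65%, $25–74k 40/200 = 20%, $75–124k 272/320 = 85%, $125k+ 15/60 = 25%.
Inverse-response-rate weighting restores each class to its sampled count, so class totals weight by n_sampled:
  under $25k: 320 × 2800 = 896,000
  $25–74k: 200 × 2700 = 540,000
  $75–124k: 320 × 1250 = 400,000
  $125k+: 60 × 1650 = 99,000
Adjusted estimate = 1,935,000 / 900 = 2150 → $2,150.

$2,150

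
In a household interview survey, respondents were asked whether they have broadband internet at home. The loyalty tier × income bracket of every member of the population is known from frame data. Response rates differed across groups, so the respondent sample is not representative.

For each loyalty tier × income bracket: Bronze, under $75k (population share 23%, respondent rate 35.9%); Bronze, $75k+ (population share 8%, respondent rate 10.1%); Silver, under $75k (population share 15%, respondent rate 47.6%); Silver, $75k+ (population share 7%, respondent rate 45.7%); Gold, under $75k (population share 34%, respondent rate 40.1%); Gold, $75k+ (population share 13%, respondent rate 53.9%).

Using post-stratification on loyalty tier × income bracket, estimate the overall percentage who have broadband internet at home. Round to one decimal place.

Weight each group's respondent value by its population share:
  Bronze, under $75k: 0.23 × 35.9 = 8.257
  Bronze, $75k+: 0.08 × 10.1 = 0.808
  Silver, under $75k: 0.15 × 47.6 = 7.14
  Silver, $75k+: 0.07 × 45.7 = 3.199
  Gold, under $75k: 0.34 × 40.1 = 13.634
  Gold, $75k+: 0.13 × 53.9 = 7.007
Post-stratified estimate = 40.045 → 40.0%.

40.0%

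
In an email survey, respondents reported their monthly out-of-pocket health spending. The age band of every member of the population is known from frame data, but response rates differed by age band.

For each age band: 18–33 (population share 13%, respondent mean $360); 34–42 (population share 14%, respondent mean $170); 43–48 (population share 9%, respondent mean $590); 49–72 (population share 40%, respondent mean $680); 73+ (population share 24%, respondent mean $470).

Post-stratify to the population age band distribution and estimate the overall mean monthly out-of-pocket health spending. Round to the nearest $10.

$510

Each cell contributes population-share × respondent value:
  18–33: 0.13 × 360 = 46.8
  34–42: 0.14 × 170 = 23.8
  43–48: 0.09 × 590 = 53.1
  49–72: 0.4 × 680 = 272
  73+: 0.24 × 470 = 112.8
Post-stratified estimate = 508.5 → $510.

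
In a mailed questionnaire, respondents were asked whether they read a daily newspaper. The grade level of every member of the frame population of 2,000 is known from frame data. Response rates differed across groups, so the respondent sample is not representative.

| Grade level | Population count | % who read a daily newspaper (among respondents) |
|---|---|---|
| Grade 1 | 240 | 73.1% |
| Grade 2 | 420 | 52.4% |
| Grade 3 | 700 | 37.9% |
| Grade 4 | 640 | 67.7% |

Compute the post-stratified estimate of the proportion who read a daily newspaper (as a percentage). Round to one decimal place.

54.7%

Reweight to the known grade level distribution:
  Grade 1: (240/2,000) × 73.1 = 8.772
  Grade 2: (420/2,000) × 52.4 = 11.004
  Grade 3: (700/2,000) × 37.9 = 13.265
  Grade 4: (640/2,000) × 67.7 = 21.664
Post-stratified estimate = 54.705 → 54.7%.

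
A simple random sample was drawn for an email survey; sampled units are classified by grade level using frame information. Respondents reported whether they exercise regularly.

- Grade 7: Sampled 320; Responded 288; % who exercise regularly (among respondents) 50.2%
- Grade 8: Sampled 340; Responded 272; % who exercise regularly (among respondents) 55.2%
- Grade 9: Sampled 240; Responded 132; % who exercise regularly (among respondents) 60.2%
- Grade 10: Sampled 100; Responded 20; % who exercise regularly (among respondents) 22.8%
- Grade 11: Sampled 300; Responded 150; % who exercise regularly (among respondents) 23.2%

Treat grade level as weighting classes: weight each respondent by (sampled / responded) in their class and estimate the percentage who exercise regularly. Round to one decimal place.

45.0%

Response rates by class: Grade 7 288/320 = 90%, Grade 8 272/340 = 80%, Grade 9 132/240 = 55%, Grade 10 20/100 = 20%, Grade 11 150/300 = 50%.
Each respondent's weight = sampled/responded in their class; summing within a class gives n_sampled, so:
  Grade 7: 320 × 50.2 = 16,064
  Grade 8: 340 × 55.2 = 18,768
  Grade 9: 240 × 60.2 = 14,448
  Grade 10: 100 × 22.8 = 2280
  Grade 11: 300 × 23.2 = 6960
Adjusted estimate = 58,520 / 1,300 = 45.0154 → 45.0%.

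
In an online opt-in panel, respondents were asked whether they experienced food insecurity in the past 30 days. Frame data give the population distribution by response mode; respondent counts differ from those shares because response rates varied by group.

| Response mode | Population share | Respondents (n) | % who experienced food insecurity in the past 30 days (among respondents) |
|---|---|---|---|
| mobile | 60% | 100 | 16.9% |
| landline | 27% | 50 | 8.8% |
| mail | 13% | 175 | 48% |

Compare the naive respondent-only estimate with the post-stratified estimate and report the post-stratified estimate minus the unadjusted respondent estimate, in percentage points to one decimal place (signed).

-13.6 percentage points

Naive respondent-only estimate (weights = respondent counts):
  (100/325)×16.9 + (50/325)×8.8 + (175/325)×48 = 32.4%
Post-stratified estimate weights by population shares:
  0.6×16.9 + 0.27×8.8 + 0.13×48 = 18.756%
Difference = 18.756 − 32.4 = -13.644 pp.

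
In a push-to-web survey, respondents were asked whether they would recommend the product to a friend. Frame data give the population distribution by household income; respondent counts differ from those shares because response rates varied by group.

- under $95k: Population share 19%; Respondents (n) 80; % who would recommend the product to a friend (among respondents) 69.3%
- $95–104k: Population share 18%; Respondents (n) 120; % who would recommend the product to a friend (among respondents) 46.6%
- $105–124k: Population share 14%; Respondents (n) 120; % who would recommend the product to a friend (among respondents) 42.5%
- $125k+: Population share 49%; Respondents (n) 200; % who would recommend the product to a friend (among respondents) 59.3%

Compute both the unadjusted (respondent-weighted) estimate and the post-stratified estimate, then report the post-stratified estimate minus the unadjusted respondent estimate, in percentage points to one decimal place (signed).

Without adjustment, the pooled respondent share is:
  (80/520)×69.3 + (120/520)×46.6 + (120/520)×42.5 + (200/520)×59.3 = 54.0308%
Reweighting by population household income shares:
  0.19×69.3 + 0.18×46.6 + 0.14×42.5 + 0.49×59.3 = 56.562%
Difference = 56.562 − 54.0308 = 2.5312 pp.

+2.5 percentage points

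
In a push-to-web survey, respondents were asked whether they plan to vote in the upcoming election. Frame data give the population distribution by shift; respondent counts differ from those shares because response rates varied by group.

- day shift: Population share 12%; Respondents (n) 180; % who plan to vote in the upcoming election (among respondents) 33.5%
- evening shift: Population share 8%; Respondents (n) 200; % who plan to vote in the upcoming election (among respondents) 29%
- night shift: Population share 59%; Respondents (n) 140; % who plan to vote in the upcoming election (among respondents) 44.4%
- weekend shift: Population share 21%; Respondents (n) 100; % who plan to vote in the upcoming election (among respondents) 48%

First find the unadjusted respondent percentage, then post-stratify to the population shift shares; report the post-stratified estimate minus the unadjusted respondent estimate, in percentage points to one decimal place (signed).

Naive respondent-only estimate (weights = respondent counts):
  (180/620)×33.5 + (200/620)×29 + (140/620)×44.4 + (100/620)×48 = 36.8484%
Post-stratifying to population shares instead:
  0.12×33.5 + 0.08×29 + 0.59×44.4 + 0.21×48 = 42.616%
Difference = 42.616 − 36.8484 = 5.7676 pp.

+5.8 percentage points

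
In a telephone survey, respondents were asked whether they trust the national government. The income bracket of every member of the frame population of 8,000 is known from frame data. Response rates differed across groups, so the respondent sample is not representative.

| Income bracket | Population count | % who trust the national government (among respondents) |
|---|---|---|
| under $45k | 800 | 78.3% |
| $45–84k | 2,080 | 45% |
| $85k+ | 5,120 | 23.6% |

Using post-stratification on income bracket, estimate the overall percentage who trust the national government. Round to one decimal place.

34.6%

Weight each group's respondent value by its population share:
  under $45k: (800/8,000) × 78.3 = 7.83
  $45–84k: (2,080/8,000) × 45 = 11.7
  $85k+: (5,120/8,000) × 23.6 = 15.104
Post-stratified estimate = 34.634 → 34.6%.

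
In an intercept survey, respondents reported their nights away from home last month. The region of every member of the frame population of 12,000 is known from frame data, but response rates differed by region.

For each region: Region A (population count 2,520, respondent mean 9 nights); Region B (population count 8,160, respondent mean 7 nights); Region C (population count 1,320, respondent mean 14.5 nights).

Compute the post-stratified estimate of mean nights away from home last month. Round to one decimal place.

Reweight to the known region distribution:
  Region A: (2,520/12,000) × 9 = 1.89
  Region B: (8,160/12,000) × 7 = 4.76
  Region C: (1,320/12,000) × 14.5 = 1.595
Post-stratified estimate = 8.245 → 8.2.

8.2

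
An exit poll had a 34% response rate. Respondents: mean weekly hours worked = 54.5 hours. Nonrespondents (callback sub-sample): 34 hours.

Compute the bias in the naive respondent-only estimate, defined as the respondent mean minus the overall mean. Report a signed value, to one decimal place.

+13.5

Nonresponse fraction = 1 − 0.34 = 0.66.
Bias = (nonresponse fraction) × (respondent mean − nonrespondent mean)
     = 0.66 × (54.5 − 34) = 0.66 × 20.5 = 13.53.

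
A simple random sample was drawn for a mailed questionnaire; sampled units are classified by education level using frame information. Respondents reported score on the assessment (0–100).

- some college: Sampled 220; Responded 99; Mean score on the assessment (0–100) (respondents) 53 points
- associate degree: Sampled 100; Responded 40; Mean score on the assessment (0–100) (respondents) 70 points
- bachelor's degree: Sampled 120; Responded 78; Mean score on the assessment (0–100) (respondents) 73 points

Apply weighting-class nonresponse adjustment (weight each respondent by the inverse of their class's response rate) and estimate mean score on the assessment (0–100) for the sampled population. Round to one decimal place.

62.3

Class response rates: some college 99/220 = 45%, associate degree 40/100 = 40%, bachelor's degree 78/120 = 65%.
Weighting each respondent by the inverse class response rate inflates each class back to its sampled size, so the class weight is n_sampled:
  some college: 220 × 53 = 11,660
  associate degree: 100 × 70 = 7000
  bachelor's degree: 120 × 73 = 8760
Adjusted estimate = 27,420 / 440 = 62.3182 → 62.3.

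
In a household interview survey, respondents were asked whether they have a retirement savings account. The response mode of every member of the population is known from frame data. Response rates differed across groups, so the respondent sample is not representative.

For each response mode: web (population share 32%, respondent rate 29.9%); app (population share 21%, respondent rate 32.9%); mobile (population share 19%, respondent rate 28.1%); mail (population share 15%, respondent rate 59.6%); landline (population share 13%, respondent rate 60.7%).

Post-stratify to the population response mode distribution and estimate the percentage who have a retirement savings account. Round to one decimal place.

38.6%

Reweight to the known response mode distribution:
  web: 0.32 × 29.9 = 9.568
  app: 0.21 × 32.9 = 6.909
  mobile: 0.19 × 28.1 = 5.339
  mail: 0.15 × 59.6 = 8.94
  landline: 0.13 × 60.7 = 7.891
Post-stratified estimate = 38.647 → 38.6%.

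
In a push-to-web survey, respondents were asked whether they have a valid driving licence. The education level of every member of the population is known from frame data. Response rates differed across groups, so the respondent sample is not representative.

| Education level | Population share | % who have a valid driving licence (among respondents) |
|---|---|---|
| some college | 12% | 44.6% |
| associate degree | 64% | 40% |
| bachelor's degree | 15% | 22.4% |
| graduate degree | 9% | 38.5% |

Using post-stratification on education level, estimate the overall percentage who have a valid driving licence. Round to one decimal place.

Reweight to the known education level distribution:
  some college: 0.12 × 44.6 = 5.352
  associate degree: 0.64 × 40 = 25.6
  bachelor's degree: 0.15 × 22.4 = 3.36
  graduate degree: 0.09 × 38.5 = 3.465
Post-stratified estimate = 37.777 → 37.8%.

37.8%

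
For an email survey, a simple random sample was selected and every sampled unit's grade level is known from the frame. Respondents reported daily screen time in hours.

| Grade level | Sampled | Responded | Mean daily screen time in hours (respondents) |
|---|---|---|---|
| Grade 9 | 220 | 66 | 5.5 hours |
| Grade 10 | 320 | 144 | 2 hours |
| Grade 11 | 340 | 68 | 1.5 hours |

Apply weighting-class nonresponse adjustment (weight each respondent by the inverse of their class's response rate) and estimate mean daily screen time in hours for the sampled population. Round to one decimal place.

Class response rates: Grade 9 66/220 = 30%, Grade 10 144/320 = 45%, Grade 11 68/340 = 20%.
Weighting each respondent by the inverse class response rate inflates each class back to its sampled size, so the class weight is n_sampled:
  Grade 9: 220 × 5.5 = 1210
  Grade 10: 320 × 2 = 640
  Grade 11: 340 × 1.5 = 510
Adjusted estimate = 2360 / 880 = 2.68182 → 2.7.

2.7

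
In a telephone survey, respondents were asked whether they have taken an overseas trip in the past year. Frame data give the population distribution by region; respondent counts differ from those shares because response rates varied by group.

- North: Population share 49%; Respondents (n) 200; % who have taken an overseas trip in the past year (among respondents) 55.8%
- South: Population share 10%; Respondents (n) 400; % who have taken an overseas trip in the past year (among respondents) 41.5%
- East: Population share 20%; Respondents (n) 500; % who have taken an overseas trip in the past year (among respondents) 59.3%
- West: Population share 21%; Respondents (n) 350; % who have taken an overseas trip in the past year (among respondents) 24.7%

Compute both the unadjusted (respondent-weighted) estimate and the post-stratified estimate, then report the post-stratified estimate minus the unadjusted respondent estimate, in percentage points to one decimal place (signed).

Without adjustment, the pooled respondent share is:
  (200/1450)×55.8 + (400/1450)×41.5 + (500/1450)×59.3 + (350/1450)×24.7 = 45.5552%
Post-stratifying to population shares instead:
  0.49×55.8 + 0.1×41.5 + 0.2×59.3 + 0.21×24.7 = 48.539%
Difference = 48.539 − 45.5552 = 2.9838 pp.

+3.0 percentage points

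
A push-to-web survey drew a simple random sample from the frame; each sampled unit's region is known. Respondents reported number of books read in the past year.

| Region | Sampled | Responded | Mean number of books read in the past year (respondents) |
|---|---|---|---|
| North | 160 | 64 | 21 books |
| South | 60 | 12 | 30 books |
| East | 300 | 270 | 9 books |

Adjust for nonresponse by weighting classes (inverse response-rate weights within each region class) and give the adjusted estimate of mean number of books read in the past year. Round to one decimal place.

Class response rates: North 64/160 = 40%, South 12/60 = 20%, East 270/300 = 90%.
Inverse-response-rate weighting restores each class to its sampled count, so class totals weight by n_sampled:
  North: 160 × 21 = 3360
  South: 60 × 30 = 1800
  East: 300 × 9 = 2700
Adjusted estimate = 7860 / 520 = 15.1154 → 15.1.

15.1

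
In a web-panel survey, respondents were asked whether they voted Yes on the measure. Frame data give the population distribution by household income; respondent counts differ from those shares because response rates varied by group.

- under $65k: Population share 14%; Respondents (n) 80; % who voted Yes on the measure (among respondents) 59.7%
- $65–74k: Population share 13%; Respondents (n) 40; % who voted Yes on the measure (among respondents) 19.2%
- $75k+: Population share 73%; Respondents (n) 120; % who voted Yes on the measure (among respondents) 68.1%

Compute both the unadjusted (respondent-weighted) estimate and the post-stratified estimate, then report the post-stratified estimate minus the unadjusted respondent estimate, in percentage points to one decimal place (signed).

+3.4 percentage points

Naive respondent-only estimate (weights = respondent counts):
  (80/240)×59.7 + (40/240)×19.2 + (120/240)×68.1 = 57.15%
Post-stratified estimate weights by population shares:
  0.14×59.7 + 0.13×19.2 + 0.73×68.1 = 60.567%
Difference = 60.567 − 57.15 = 3.417 pp.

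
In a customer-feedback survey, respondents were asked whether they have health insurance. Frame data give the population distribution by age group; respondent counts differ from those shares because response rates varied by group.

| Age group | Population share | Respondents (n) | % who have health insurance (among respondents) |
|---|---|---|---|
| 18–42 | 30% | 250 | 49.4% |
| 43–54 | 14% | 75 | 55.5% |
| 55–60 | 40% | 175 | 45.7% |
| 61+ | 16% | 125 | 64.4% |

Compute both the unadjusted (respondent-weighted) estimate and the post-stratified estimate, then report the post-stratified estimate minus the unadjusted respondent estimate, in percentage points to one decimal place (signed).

Naive respondent-only estimate (weights = respondent counts):
  (250/625)×49.4 + (75/625)×55.5 + (175/625)×45.7 + (125/625)×64.4 = 52.096%
Post-stratified estimate weights by population shares:
  0.3×49.4 + 0.14×55.5 + 0.4×45.7 + 0.16×64.4 = 51.174%
Difference = 51.174 − 52.096 = -0.922 pp.

-0.9 percentage points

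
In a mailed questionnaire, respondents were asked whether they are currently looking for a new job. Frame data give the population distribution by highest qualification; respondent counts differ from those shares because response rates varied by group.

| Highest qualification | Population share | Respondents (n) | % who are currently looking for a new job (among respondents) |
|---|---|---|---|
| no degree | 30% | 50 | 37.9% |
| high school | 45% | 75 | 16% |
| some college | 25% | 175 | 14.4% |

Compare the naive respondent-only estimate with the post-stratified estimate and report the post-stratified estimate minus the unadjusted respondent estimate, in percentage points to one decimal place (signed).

+3.5 percentage points

Naive respondent-only estimate (weights = respondent counts):
  (50/300)×37.9 + (75/300)×16 + (175/300)×14.4 = 18.7167%
Post-stratified estimate weights by population shares:
  0.3×37.9 + 0.45×16 + 0.25×14.4 = 22.17%
Difference = 22.17 − 18.7167 = 3.4533 pp.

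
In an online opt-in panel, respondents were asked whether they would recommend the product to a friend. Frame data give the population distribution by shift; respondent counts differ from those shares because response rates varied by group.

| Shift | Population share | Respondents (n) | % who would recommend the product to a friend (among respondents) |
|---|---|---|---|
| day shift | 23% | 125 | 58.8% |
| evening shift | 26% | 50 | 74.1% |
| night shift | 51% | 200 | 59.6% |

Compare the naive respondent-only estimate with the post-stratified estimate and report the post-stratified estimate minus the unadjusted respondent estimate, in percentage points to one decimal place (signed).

Unadjusted (pooled respondent) estimate weights by respondent counts:
  (125/375)×58.8 + (50/375)×74.1 + (200/375)×59.6 = 61.2667%
Reweighting by population shift shares:
  0.23×58.8 + 0.26×74.1 + 0.51×59.6 = 63.186%
Difference = 63.186 − 61.2667 = 1.9193 pp.

+1.9 percentage points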